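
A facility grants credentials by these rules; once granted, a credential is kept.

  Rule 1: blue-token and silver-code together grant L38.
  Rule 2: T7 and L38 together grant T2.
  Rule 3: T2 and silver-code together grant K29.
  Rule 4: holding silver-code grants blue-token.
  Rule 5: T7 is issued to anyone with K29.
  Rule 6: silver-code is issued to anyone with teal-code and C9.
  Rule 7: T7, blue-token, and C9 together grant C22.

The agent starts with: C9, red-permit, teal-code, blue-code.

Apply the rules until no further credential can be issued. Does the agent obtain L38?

Holding teal-code and C9 grants silver-code (Rule 6).
Holding silver-code grants blue-token (Rule 4).
Holding blue-token and silver-code grants L38 (Rule 1).

Yes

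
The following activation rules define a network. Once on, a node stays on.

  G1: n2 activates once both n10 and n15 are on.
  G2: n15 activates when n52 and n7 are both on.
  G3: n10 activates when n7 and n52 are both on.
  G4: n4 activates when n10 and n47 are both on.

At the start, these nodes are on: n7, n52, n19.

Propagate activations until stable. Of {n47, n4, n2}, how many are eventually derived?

n7 and n52 are on, so n10 activates (G3).
n52 and n7 are on, so n15 activates (G2).
G1: n10 and n15 on → n2 on.
No rule produces n47, and it is not given.
n4 would need n10 and n47 (G4), but n47 never turns on.
n2: reached.
Reached: n2 — 1 of the 3.

1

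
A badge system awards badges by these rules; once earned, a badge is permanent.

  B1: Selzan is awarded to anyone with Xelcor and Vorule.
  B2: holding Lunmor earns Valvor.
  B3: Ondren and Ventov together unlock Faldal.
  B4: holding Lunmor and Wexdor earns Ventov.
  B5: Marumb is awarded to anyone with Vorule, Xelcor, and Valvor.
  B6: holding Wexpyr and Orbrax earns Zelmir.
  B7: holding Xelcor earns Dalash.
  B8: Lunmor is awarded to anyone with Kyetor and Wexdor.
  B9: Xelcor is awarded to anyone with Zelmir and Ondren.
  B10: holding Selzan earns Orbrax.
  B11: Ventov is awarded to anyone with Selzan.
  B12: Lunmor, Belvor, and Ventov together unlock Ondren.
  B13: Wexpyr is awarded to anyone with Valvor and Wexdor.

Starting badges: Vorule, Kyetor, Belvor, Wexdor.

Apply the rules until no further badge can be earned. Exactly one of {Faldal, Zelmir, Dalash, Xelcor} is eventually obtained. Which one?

Faldal

With Kyetor and Wexdor, Lunmor is earned (B8).
With Lunmor and Wexdor, Ventov is earned (B4).
With Lunmor, Belvor, and Ventov, Ondren is earned (B12).
With Ondren and Ventov, Faldal is earned (B3).
Zelmir would need Wexpyr and Orbrax (B6), but Orbrax is never earned. Xelcor would need Zelmir and Ondren (B9), but Zelmir is never earned. Dalash would need Xelcor (B7), but Xelcor is never earned.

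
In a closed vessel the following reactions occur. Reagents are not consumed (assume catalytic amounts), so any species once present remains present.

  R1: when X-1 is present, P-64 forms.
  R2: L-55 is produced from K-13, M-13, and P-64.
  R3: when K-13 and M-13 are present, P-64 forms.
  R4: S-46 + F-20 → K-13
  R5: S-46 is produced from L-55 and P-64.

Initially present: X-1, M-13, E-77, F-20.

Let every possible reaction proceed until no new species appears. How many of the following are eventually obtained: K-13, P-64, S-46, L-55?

X-1 present → P-64 forms (R1).
K-13 would need S-46 and F-20 (R4), but S-46 never forms.
P-64: reached.
S-46 would need L-55 and P-64 (R5), but L-55 never forms.
L-55 would need K-13, M-13, and P-64 (R2), but K-13 never forms.
Reached: P-64 — 1 of the 4.

1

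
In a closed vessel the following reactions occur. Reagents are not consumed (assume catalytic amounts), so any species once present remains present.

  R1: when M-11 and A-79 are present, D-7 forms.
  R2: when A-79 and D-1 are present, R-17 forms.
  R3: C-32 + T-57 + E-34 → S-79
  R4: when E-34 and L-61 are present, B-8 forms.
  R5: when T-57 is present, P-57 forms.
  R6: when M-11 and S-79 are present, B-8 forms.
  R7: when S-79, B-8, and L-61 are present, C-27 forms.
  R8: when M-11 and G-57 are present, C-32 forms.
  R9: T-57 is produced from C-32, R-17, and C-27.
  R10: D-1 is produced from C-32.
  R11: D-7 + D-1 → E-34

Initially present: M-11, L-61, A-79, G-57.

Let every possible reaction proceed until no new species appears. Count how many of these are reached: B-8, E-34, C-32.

3

M-11 and G-57 present → C-32 forms (R8).
M-11 and A-79 present → D-7 forms (R1).
C-32 present → D-1 forms (R10).
D-7 and D-1 present → E-34 forms (R11).
E-34 and L-61 present → B-8 forms (R4).
B-8: reached.
E-34: reached.
C-32: reached.
All 3 are reached.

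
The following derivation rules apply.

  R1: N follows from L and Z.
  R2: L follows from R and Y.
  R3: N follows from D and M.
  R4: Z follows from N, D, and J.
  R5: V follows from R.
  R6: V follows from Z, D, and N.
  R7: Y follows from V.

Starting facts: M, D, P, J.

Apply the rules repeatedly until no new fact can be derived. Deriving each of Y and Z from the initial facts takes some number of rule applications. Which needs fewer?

Z: From D and M, R3 gives N. N, D, and J hold, so Z follows (R4). [2 rule applications]
Y: From D and M, R3 gives N. N, D, and J hold, so Z follows (R4). Z, D, and N hold, so V follows (R6). V holds, so Y follows (R7). [4 rule applications]
Z needs fewer.

Z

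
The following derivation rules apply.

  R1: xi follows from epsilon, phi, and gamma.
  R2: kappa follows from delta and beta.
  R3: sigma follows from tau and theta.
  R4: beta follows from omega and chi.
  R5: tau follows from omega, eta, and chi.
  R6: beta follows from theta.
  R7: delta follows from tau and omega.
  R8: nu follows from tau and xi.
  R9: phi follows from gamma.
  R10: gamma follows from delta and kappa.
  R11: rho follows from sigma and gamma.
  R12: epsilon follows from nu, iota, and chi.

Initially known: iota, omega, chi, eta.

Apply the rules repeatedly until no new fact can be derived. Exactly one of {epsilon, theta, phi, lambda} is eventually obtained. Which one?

phi

From omega, eta, and chi, R5 gives tau.
omega and chi hold, so beta follows (R4).
tau and omega hold, so delta follows (R7).
delta and beta hold, so kappa follows (R2).
From delta and kappa, R10 gives gamma.
From gamma, R9 gives phi.
epsilon would need nu, iota, and chi (R12), but nu is never established. No rule produces theta, and it is not given. No rule produces lambda, and it is not given.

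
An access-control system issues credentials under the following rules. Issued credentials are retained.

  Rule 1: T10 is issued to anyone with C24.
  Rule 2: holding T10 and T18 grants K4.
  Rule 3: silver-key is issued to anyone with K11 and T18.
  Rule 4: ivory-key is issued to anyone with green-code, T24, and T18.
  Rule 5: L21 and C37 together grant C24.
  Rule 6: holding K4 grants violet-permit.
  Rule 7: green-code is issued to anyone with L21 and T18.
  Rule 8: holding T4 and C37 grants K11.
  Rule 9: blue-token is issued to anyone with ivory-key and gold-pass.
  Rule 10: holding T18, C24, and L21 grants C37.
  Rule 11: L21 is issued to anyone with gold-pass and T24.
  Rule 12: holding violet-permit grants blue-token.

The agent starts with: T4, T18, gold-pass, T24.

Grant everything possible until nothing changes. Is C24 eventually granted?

No

C24 would need L21 and C37 (Rule 5), but C37 is never granted.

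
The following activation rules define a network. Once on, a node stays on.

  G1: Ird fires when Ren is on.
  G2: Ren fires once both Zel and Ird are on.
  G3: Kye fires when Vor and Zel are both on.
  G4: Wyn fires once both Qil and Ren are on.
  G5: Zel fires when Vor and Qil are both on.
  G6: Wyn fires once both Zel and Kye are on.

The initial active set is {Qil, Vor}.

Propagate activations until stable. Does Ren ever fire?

Ren would need Zel and Ird (G2), but Ird never turns on.

No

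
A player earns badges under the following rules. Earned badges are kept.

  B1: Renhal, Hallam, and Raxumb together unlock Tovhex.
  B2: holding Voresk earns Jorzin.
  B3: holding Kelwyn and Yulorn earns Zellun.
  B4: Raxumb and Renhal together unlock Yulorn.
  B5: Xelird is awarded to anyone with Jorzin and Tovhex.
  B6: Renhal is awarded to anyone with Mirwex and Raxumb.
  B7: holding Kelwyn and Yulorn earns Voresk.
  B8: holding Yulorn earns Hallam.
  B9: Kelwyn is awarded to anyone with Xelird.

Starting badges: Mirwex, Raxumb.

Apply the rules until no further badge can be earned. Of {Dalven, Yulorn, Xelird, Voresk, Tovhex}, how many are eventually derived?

With Mirwex and Raxumb, Renhal is earned (B6).
With Raxumb and Renhal, Yulorn is earned (B4).
With Yulorn, Hallam is earned (B8).
With Renhal, Hallam, and Raxumb, Tovhex is earned (B1).
No rule produces Dalven, and it is not given.
Yulorn: reached.
Xelird would need Jorzin and Tovhex (B5), but Jorzin is never earned.
Voresk would need Kelwyn and Yulorn (B7), but Kelwyn is never earned.
Tovhex: reached.
Reached: Yulorn and Tovhex — 2 of the 5.

2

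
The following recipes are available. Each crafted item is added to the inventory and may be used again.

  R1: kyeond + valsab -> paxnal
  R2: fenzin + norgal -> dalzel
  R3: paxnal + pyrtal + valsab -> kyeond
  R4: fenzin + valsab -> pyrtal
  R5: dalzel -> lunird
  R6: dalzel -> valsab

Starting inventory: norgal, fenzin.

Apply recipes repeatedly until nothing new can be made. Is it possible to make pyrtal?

Yes

Using R2, fenzin and norgal make dalzel.
dalzel -> valsab (R6).
Using R4, fenzin and valsab make pyrtal.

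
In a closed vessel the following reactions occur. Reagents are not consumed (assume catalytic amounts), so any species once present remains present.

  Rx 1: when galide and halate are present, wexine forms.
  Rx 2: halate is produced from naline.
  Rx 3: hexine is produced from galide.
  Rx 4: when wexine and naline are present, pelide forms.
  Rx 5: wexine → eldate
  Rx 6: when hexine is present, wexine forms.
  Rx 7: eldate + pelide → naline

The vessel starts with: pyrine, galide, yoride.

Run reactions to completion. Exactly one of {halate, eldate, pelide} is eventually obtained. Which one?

galide present → hexine forms (Rx 3).
hexine present → wexine forms (Rx 6).
wexine present → eldate forms (Rx 5).
halate would need naline (Rx 2), but naline never forms. pelide would need wexine and naline (Rx 4), but naline never forms.

eldate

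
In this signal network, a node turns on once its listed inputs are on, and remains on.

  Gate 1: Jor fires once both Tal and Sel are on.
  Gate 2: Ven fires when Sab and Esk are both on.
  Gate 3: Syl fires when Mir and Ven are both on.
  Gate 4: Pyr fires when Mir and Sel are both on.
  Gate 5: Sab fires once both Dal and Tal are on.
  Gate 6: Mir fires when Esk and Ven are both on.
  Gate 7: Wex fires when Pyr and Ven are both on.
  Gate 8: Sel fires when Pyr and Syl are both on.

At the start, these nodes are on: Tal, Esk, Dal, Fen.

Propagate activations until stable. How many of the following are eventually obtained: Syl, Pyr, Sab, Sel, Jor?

2

Gate 5: Dal and Tal on → Sab on.
Gate 2: Sab and Esk on → Ven on.
Esk and Ven are on, so Mir fires (Gate 6).
Gate 3: Mir and Ven on → Syl on.
Syl: reached.
Pyr would need Mir and Sel (Gate 4), but Sel never turns on.
Sab: reached.
Sel would need Pyr and Syl (Gate 8), but Pyr never turns on.
Jor would need Tal and Sel (Gate 1), but Sel never turns on.
Reached: Syl and Sab — 2 of the 5.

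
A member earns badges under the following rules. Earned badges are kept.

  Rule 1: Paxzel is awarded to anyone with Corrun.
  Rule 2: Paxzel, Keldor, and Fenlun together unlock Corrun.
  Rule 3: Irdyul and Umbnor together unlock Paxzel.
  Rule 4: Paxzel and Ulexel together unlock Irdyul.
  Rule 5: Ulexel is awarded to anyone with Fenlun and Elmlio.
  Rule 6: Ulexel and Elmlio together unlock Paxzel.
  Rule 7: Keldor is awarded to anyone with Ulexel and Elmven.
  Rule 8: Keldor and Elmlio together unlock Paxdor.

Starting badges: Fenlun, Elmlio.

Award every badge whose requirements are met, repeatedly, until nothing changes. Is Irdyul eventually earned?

Yes

With Fenlun and Elmlio, Ulexel is earned (Rule 5).
With Ulexel and Elmlio, Paxzel is earned (Rule 6).
With Paxzel and Ulexel, Irdyul is earned (Rule 4).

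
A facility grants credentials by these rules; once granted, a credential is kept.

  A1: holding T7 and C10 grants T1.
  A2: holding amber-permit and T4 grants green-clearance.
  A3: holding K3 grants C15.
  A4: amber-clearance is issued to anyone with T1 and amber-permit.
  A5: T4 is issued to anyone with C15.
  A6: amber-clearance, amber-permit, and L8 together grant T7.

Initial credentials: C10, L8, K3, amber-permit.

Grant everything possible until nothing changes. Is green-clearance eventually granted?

Yes

Holding K3 grants C15 (A3).
Holding C15 grants T4 (A5).
Holding amber-permit and T4 grants green-clearance (A2).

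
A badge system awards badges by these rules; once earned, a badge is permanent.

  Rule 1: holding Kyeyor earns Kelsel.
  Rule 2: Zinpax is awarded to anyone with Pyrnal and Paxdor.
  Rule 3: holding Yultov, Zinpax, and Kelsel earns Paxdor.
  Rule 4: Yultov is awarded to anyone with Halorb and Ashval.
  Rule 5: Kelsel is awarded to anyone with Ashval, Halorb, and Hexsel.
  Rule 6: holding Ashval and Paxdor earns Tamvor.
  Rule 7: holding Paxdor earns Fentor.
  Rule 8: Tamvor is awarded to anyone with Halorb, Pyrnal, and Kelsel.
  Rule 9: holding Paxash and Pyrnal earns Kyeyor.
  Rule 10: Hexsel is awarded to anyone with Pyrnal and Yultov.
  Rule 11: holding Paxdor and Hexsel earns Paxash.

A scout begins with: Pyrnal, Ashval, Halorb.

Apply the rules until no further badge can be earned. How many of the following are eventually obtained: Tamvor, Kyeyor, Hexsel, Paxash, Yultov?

With Halorb and Ashval, Yultov is earned (Rule 4).
With Pyrnal and Yultov, Hexsel is earned (Rule 10).
With Ashval, Halorb, and Hexsel, Kelsel is earned (Rule 5).
With Halorb, Pyrnal, and Kelsel, Tamvor is earned (Rule 8).
Tamvor: reached.
Kyeyor would need Paxash and Pyrnal (Rule 9), but Paxash is never earned.
Hexsel: reached.
Paxash would need Paxdor and Hexsel (Rule 11), but Paxdor is never earned.
Yultov: reached.
Reached: Tamvor, Hexsel, and Yultov — 3 of the 5.

3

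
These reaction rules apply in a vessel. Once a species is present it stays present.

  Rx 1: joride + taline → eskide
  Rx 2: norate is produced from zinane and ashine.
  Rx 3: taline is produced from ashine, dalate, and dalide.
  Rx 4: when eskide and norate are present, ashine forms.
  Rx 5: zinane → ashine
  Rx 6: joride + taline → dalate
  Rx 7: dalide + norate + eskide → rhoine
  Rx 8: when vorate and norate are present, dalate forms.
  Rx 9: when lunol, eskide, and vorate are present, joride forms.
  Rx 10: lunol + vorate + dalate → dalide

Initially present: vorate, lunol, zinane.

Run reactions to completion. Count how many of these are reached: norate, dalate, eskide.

zinane present → ashine forms (Rx 5).
zinane and ashine present → norate forms (Rx 2).
vorate and norate present → dalate forms (Rx 8).
norate: reached.
dalate: reached.
eskide would need joride and taline (Rx 1), but joride never forms.
Reached: norate and dalate — 2 of the 3.

2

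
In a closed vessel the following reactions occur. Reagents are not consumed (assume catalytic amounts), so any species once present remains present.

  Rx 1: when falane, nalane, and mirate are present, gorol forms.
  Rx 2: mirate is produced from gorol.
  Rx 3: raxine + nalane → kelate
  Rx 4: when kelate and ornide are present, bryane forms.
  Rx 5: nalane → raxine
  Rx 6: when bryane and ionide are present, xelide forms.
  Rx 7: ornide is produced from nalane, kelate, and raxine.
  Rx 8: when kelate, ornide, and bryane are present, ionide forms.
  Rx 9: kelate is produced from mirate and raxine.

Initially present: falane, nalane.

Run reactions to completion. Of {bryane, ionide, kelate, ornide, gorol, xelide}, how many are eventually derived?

nalane present → raxine forms (Rx 5).
raxine and nalane present → kelate forms (Rx 3).
nalane, kelate, and raxine present → ornide forms (Rx 7).
kelate and ornide present → bryane forms (Rx 4).
kelate, ornide, and bryane present → ionide forms (Rx 8).
bryane and ionide present → xelide forms (Rx 6).
bryane: reached.
ionide: reached.
kelate: reached.
ornide: reached.
gorol would need falane, nalane, and mirate (Rx 1), but mirate never forms.
xelide: reached.
Reached: bryane, ionide, kelate, ornide, and xelide — 5 of the 6.

5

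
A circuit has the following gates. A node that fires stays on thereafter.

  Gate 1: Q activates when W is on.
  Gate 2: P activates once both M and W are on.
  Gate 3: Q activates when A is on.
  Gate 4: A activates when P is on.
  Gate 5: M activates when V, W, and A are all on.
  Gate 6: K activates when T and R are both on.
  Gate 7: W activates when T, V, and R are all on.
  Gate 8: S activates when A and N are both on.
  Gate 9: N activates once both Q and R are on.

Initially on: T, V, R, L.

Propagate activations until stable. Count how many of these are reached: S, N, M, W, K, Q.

Gate 6: T and R on → K on.
T, V, and R are on, so W activates (Gate 7).
W is on, so Q activates (Gate 1).
Gate 9: Q and R on → N on.
S would need A and N (Gate 8), but A never turns on.
N: reached.
M would need V, W, and A (Gate 5), but A never turns on.
W: reached.
K: reached.
Q: reached.
Reached: N, W, K, and Q — 4 of the 6.

4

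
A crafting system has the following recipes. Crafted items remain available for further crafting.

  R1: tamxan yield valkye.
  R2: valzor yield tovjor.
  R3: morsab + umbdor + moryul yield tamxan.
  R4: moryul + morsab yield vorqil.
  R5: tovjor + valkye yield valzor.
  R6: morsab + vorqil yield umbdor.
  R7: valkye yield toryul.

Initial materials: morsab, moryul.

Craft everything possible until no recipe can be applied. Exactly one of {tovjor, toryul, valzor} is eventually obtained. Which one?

Using R4, moryul and morsab make vorqil.
morsab + vorqil → umbdor (R6).
morsab + umbdor + moryul → tamxan (R3).
tamxan → valkye (R1).
Using R7, valkye makes toryul.
valzor would need tovjor and valkye (R5), but tovjor is never obtained. tovjor would need valzor (R2), but valzor is never obtained.

toryul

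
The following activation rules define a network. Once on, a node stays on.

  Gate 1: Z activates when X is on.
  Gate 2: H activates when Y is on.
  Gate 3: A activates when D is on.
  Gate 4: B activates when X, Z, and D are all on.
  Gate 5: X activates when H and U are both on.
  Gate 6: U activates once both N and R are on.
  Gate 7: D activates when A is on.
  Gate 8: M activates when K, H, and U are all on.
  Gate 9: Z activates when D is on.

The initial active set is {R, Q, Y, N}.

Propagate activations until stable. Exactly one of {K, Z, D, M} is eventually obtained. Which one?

Z

Y is on, so H activates (Gate 2).
Gate 6: N and R on → U on.
H and U are on, so X activates (Gate 5).
Gate 1: X on → Z on.
D would need A (Gate 7), but A never turns on. M would need K, H, and U (Gate 8), but K never turns on. No rule produces K, and it is not given.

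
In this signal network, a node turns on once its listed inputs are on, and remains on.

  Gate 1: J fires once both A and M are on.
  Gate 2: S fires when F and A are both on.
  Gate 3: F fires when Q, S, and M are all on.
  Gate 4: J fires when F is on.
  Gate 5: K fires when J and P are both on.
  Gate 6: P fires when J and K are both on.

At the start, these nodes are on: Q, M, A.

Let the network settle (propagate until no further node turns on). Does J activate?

Yes

Gate 1: A and M on → J on.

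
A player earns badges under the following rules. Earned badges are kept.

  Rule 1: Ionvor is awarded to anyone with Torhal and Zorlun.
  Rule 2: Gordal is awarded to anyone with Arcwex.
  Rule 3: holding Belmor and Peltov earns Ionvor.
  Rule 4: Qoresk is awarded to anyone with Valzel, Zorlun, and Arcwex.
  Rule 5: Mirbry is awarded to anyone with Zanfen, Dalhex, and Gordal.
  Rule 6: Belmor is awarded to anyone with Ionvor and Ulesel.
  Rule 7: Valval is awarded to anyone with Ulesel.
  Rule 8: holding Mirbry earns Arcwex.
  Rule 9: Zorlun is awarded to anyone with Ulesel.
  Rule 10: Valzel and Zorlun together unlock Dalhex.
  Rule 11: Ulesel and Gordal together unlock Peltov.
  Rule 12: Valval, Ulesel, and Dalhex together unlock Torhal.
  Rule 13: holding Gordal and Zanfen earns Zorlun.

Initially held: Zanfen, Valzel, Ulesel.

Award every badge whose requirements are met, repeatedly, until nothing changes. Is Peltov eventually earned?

No

Peltov would need Ulesel and Gordal (Rule 11), but Gordal is never earned.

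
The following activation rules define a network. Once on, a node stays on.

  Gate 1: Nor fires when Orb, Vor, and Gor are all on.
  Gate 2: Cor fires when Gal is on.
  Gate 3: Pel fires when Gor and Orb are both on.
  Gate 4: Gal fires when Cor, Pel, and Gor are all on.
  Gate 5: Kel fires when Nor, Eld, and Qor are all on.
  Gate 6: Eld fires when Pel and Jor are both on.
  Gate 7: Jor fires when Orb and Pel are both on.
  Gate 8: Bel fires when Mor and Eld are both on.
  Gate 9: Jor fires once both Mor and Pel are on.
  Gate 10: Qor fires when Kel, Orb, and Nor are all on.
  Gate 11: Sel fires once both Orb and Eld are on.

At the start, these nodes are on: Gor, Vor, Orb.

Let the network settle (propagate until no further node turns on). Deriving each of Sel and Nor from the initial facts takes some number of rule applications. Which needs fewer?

Nor

Nor: Orb, Vor, and Gor are on, so Nor fires (Gate 1). [1 rule application]
Sel: Gate 3: Gor and Orb on → Pel on. Orb and Pel are on, so Jor fires (Gate 7). Pel and Jor are on, so Eld fires (Gate 6). Orb and Eld are on, so Sel fires (Gate 11). [4 rule applications]
Nor needs fewer.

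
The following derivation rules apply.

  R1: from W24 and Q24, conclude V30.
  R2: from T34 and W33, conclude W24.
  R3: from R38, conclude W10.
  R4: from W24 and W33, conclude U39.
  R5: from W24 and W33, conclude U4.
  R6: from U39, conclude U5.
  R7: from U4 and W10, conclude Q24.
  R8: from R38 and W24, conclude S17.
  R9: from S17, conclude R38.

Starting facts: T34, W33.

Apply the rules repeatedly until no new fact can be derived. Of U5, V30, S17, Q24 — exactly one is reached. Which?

U5

From T34 and W33, R2 gives W24.
From W24 and W33, R4 gives U39.
U39 holds, so U5 follows (R6).
S17 would need R38 and W24 (R8), but R38 is never established. Q24 would need U4 and W10 (R7), but W10 is never established. V30 would need W24 and Q24 (R1), but Q24 is never established.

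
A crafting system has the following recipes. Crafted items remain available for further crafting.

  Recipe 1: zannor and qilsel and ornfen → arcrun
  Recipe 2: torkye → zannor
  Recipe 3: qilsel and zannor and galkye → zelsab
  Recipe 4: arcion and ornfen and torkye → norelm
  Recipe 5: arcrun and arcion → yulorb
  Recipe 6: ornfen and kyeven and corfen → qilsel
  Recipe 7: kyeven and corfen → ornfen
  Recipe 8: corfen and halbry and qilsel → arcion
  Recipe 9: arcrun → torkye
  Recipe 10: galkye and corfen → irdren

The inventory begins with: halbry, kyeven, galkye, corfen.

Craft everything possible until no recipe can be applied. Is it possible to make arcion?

Yes

Using Recipe 7, kyeven and corfen make ornfen.
ornfen and kyeven and corfen → qilsel (Recipe 6).
Using Recipe 8, corfen, halbry, and qilsel make arcion.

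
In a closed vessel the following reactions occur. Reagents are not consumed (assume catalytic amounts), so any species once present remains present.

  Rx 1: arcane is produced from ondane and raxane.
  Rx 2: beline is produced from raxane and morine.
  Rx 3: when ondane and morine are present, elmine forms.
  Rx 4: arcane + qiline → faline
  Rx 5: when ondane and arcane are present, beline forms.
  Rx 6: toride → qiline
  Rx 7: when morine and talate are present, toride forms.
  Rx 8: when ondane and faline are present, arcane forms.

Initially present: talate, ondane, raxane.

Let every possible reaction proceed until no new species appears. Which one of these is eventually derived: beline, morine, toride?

beline

ondane and raxane present → arcane forms (Rx 1).
ondane and arcane present → beline forms (Rx 5).
toride would need morine and talate (Rx 7), but morine never forms. No rule produces morine, and it is not given.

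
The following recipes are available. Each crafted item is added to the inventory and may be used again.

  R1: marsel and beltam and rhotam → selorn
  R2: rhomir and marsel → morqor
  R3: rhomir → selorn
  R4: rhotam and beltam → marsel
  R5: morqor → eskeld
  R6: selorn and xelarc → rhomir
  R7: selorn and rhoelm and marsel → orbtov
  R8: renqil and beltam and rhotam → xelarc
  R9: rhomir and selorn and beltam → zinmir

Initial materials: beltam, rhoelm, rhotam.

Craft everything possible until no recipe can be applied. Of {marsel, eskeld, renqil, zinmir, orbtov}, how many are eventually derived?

2

rhotam and beltam → marsel (R4).
Using R1, marsel, beltam, and rhotam make selorn.
selorn and rhoelm and marsel → orbtov (R7).
marsel: reached.
eskeld would need morqor (R5), but morqor is never obtained.
No rule produces renqil, and it is not given.
zinmir would need rhomir, selorn, and beltam (R9), but rhomir is never obtained.
orbtov: reached.
Reached: marsel and orbtov — 2 of the 5.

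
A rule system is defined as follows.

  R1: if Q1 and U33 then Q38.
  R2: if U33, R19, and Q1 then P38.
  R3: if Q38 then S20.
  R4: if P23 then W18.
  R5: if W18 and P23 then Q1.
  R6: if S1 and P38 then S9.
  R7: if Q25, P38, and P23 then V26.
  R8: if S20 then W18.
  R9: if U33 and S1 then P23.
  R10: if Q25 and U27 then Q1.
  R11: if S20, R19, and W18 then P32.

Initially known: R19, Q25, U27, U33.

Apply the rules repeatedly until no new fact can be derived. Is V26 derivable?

No

V26 would need Q25, P38, and P23 (R7), but P23 is never established.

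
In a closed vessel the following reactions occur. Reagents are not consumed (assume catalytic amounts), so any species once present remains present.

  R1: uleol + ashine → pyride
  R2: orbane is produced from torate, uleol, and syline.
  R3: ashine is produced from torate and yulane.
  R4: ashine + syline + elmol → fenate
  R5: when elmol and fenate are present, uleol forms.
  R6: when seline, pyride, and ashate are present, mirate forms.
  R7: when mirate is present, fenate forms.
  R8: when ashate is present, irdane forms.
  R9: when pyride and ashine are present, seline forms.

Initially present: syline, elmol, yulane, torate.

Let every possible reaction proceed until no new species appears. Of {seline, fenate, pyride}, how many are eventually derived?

3

torate and yulane present → ashine forms (R3).
ashine, syline, and elmol present → fenate forms (R4).
elmol and fenate present → uleol forms (R5).
uleol and ashine present → pyride forms (R1).
pyride and ashine present → seline forms (R9).
seline: reached.
fenate: reached.
pyride: reached.
All 3 are reached.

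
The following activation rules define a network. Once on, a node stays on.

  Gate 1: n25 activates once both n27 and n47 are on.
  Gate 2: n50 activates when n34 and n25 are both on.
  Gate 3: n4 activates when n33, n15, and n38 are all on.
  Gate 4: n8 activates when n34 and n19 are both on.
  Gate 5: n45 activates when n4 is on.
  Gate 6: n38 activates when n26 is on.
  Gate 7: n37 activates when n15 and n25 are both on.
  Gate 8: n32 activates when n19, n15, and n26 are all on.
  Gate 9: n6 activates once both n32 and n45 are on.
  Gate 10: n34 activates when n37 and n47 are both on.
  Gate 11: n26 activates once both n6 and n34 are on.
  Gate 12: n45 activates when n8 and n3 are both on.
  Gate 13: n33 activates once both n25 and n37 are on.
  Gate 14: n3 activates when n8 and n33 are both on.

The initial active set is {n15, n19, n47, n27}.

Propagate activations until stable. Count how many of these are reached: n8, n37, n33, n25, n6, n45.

5

Gate 1: n27 and n47 on → n25 on.
n15 and n25 are on, so n37 activates (Gate 7).
n37 and n47 are on, so n34 activates (Gate 10).
Gate 13: n25 and n37 on → n33 on.
Gate 4: n34 and n19 on → n8 on.
Gate 14: n8 and n33 on → n3 on.
Gate 12: n8 and n3 on → n45 on.
n8: reached.
n37: reached.
n33: reached.
n25: reached.
n6 would need n32 and n45 (Gate 9), but n32 never turns on.
n45: reached.
Reached: n8, n37, n33, n25, and n45 — 5 of the 6.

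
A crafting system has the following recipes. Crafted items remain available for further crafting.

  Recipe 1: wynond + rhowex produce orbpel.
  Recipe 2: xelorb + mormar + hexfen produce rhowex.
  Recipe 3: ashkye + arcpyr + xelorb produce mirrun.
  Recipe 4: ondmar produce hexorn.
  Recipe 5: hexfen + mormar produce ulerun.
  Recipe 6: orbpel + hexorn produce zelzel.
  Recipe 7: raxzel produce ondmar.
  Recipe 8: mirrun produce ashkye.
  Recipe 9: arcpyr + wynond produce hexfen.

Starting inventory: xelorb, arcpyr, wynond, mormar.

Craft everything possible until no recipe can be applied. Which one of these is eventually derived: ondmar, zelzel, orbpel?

Using Recipe 9, arcpyr and wynond make hexfen.
Using Recipe 2, xelorb, mormar, and hexfen make rhowex.
wynond + rhowex → orbpel (Recipe 1).
zelzel would need orbpel and hexorn (Recipe 6), but hexorn is never obtained. ondmar would need raxzel (Recipe 7), but raxzel is never obtained.

orbpel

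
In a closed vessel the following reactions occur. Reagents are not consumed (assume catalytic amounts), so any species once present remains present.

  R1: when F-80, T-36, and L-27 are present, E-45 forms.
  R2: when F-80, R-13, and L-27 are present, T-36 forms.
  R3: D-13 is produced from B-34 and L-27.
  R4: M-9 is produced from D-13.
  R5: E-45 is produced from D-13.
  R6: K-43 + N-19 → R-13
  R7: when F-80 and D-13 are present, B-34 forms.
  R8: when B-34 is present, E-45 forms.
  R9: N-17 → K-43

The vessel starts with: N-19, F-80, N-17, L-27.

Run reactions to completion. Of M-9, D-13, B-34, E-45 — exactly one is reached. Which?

N-17 present → K-43 forms (R9).
K-43 and N-19 present → R-13 forms (R6).
F-80, R-13, and L-27 present → T-36 forms (R2).
F-80, T-36, and L-27 present → E-45 forms (R1).
D-13 would need B-34 and L-27 (R3), but B-34 never forms. B-34 would need F-80 and D-13 (R7), but D-13 never forms. M-9 would need D-13 (R4), but D-13 never forms.

E-45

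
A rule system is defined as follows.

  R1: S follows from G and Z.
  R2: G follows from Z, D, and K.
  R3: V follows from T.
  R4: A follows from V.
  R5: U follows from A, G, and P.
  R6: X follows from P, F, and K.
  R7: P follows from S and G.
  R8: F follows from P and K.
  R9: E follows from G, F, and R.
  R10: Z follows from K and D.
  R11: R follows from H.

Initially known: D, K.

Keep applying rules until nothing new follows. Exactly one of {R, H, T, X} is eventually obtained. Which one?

X

K and D hold, so Z follows (R10).
From Z, D, and K, R2 gives G.
G and Z hold, so S follows (R1).
S and G hold, so P follows (R7).
P and K hold, so F follows (R8).
P, F, and K hold, so X follows (R6).
No rule produces H, and it is not given. R would need H (R11), but H is never established. No rule produces T, and it is not given.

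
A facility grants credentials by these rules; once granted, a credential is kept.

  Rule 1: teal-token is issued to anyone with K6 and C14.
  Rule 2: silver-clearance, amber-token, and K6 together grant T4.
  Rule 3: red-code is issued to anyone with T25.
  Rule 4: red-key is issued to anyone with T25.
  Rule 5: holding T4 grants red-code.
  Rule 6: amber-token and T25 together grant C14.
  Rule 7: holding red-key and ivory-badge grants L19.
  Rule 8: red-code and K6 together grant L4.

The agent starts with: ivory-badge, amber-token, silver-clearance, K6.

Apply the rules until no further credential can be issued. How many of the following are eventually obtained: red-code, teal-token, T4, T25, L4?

Holding silver-clearance, amber-token, and K6 grants T4 (Rule 2).
Holding T4 grants red-code (Rule 5).
Holding red-code and K6 grants L4 (Rule 8).
red-code: reached.
teal-token would need K6 and C14 (Rule 1), but C14 is never granted.
T4: reached.
No rule produces T25, and it is not given.
L4: reached.
Reached: red-code, T4, and L4 — 3 of the 5.

3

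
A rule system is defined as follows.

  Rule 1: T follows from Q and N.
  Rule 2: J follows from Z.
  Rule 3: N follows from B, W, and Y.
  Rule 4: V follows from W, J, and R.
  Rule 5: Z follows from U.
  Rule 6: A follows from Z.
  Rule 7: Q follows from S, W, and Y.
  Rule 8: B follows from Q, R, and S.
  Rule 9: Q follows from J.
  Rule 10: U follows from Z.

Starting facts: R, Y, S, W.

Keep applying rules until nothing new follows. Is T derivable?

Yes

S, W, and Y hold, so Q follows (Rule 7).
Q, R, and S hold, so B follows (Rule 8).
B, W, and Y hold, so N follows (Rule 3).
Q and N hold, so T follows (Rule 1).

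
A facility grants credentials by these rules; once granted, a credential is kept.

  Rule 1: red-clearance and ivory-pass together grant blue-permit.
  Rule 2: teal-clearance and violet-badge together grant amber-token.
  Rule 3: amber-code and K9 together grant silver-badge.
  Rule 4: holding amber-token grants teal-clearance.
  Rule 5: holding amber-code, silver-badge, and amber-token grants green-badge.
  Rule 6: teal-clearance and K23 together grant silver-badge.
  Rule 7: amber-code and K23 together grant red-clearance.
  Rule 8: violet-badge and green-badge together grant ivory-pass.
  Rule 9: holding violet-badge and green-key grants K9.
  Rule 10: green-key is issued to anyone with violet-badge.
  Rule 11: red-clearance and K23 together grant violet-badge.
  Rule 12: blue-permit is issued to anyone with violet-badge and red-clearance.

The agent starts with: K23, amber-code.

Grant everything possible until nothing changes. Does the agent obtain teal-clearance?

No

teal-clearance would need amber-token (Rule 4), but amber-token is never granted.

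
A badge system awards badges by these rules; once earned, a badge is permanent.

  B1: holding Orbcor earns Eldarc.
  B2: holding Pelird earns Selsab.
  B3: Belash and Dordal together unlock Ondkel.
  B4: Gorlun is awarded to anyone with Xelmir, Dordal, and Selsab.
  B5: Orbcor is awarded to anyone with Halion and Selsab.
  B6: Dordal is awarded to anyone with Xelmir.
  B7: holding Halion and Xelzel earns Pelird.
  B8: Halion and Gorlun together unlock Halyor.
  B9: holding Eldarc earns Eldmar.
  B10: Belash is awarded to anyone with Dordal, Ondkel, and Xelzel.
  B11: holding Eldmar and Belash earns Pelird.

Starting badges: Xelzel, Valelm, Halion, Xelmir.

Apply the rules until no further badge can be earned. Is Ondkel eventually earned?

No

Ondkel would need Belash and Dordal (B3), but Belash is never earned.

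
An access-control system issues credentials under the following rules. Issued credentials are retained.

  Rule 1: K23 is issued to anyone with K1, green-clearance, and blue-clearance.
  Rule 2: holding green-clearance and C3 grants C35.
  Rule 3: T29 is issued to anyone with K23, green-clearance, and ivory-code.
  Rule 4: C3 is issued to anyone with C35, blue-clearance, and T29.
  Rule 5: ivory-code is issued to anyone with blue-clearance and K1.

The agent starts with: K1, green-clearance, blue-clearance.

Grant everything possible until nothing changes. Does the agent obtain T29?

Holding K1, green-clearance, and blue-clearance grants K23 (Rule 1).
Holding blue-clearance and K1 grants ivory-code (Rule 5).
Holding K23, green-clearance, and ivory-code grants T29 (Rule 3).

Yes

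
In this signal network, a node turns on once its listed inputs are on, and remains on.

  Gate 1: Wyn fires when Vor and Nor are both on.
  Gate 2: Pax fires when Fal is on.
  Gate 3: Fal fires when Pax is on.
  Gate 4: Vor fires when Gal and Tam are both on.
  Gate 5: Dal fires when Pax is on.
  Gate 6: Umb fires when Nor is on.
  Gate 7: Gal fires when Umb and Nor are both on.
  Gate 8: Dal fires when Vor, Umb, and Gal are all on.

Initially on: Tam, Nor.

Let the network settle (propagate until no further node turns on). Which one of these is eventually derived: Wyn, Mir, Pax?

Nor is on, so Umb fires (Gate 6).
Gate 7: Umb and Nor on → Gal on.
Gal and Tam are on, so Vor fires (Gate 4).
Gate 1: Vor and Nor on → Wyn on.
Pax would need Fal (Gate 2), but Fal never turns on. No rule produces Mir, and it is not given.

Wyn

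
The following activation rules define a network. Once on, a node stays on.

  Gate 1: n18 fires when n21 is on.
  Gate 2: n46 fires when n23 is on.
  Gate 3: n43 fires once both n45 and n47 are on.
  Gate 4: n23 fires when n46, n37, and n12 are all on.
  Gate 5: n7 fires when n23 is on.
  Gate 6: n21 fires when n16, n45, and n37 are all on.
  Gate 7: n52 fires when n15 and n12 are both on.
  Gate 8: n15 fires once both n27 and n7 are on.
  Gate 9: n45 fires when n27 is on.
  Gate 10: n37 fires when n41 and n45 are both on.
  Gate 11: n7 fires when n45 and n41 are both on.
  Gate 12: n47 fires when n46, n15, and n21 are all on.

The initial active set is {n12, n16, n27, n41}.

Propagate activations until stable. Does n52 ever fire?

Yes

Gate 9: n27 on → n45 on.
Gate 11: n45 and n41 on → n7 on.
Gate 8: n27 and n7 on → n15 on.
Gate 7: n15 and n12 on → n52 on.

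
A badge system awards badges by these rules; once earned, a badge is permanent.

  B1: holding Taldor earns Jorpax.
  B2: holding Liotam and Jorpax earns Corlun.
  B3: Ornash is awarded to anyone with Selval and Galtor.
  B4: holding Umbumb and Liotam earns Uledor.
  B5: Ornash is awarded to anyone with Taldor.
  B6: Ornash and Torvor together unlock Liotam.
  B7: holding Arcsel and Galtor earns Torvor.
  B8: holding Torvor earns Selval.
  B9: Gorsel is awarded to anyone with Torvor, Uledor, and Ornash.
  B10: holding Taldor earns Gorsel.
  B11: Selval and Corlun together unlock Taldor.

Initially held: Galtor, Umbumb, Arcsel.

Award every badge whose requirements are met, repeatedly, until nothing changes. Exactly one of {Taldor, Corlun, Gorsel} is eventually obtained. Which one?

Gorsel

With Arcsel and Galtor, Torvor is earned (B7).
With Torvor, Selval is earned (B8).
With Selval and Galtor, Ornash is earned (B3).
With Ornash and Torvor, Liotam is earned (B6).
With Umbumb and Liotam, Uledor is earned (B4).
With Torvor, Uledor, and Ornash, Gorsel is earned (B9).
Taldor would need Selval and Corlun (B11), but Corlun is never earned. Corlun would need Liotam and Jorpax (B2), but Jorpax is never earned.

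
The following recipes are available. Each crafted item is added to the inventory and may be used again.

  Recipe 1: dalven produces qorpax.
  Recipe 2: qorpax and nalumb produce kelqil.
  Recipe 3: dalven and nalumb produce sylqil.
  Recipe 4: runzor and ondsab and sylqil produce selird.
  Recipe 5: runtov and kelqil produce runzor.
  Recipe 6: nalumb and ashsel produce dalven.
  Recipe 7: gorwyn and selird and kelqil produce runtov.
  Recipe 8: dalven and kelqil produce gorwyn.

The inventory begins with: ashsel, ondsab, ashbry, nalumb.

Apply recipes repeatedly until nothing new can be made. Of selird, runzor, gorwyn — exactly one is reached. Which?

gorwyn

Using Recipe 6, nalumb and ashsel make dalven.
Using Recipe 1, dalven makes qorpax.
Using Recipe 2, qorpax and nalumb make kelqil.
Using Recipe 8, dalven and kelqil make gorwyn.
runzor would need runtov and kelqil (Recipe 5), but runtov is never obtained. selird would need runzor, ondsab, and sylqil (Recipe 4), but runzor is never obtained.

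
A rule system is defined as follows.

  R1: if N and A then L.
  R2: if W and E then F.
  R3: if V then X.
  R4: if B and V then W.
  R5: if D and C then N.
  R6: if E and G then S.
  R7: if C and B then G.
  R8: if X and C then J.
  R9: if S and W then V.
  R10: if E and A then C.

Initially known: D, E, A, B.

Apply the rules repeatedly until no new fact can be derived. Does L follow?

Yes

From E and A, R10 gives C.
D and C hold, so N follows (R5).
N and A hold, so L follows (R1).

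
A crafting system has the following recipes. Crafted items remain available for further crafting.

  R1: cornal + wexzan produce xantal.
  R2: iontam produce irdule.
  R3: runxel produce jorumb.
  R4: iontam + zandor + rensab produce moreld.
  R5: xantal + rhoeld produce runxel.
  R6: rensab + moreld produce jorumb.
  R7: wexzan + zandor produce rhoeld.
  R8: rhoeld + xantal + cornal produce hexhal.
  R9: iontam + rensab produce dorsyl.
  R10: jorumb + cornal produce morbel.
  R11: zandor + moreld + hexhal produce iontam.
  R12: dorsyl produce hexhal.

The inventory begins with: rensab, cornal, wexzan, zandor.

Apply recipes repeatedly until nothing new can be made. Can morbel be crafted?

Yes

Using R7, wexzan and zandor make rhoeld.
cornal + wexzan → xantal (R1).
xantal + rhoeld → runxel (R5).
Using R3, runxel makes jorumb.
Using R10, jorumb and cornal make morbel.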